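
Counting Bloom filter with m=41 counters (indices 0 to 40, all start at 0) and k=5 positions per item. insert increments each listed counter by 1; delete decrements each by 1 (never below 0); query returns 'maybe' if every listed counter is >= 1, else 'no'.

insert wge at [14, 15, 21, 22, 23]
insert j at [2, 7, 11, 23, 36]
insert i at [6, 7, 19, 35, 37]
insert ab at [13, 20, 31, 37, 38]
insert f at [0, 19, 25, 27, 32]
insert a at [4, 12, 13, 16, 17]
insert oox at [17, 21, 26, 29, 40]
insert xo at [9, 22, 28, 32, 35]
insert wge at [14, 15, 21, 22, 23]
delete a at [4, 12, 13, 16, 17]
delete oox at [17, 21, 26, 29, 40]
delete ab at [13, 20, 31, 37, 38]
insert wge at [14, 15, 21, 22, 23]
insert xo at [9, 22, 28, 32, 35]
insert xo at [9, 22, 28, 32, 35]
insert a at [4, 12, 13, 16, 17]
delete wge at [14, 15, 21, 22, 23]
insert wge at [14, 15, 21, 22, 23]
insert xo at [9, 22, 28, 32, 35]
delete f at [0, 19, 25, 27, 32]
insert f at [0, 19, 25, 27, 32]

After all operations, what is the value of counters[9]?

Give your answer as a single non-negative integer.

Answer: 4

Derivation:
Step 1: insert wge at [14, 15, 21, 22, 23] -> counters=[0,0,0,0,0,0,0,0,0,0,0,0,0,0,1,1,0,0,0,0,0,1,1,1,0,0,0,0,0,0,0,0,0,0,0,0,0,0,0,0,0]
Step 2: insert j at [2, 7, 11, 23, 36] -> counters=[0,0,1,0,0,0,0,1,0,0,0,1,0,0,1,1,0,0,0,0,0,1,1,2,0,0,0,0,0,0,0,0,0,0,0,0,1,0,0,0,0]
Step 3: insert i at [6, 7, 19, 35, 37] -> counters=[0,0,1,0,0,0,1,2,0,0,0,1,0,0,1,1,0,0,0,1,0,1,1,2,0,0,0,0,0,0,0,0,0,0,0,1,1,1,0,0,0]
Step 4: insert ab at [13, 20, 31, 37, 38] -> counters=[0,0,1,0,0,0,1,2,0,0,0,1,0,1,1,1,0,0,0,1,1,1,1,2,0,0,0,0,0,0,0,1,0,0,0,1,1,2,1,0,0]
Step 5: insert f at [0, 19, 25, 27, 32] -> counters=[1,0,1,0,0,0,1,2,0,0,0,1,0,1,1,1,0,0,0,2,1,1,1,2,0,1,0,1,0,0,0,1,1,0,0,1,1,2,1,0,0]
Step 6: insert a at [4, 12, 13, 16, 17] -> counters=[1,0,1,0,1,0,1,2,0,0,0,1,1,2,1,1,1,1,0,2,1,1,1,2,0,1,0,1,0,0,0,1,1,0,0,1,1,2,1,0,0]
Step 7: insert oox at [17, 21, 26, 29, 40] -> counters=[1,0,1,0,1,0,1,2,0,0,0,1,1,2,1,1,1,2,0,2,1,2,1,2,0,1,1,1,0,1,0,1,1,0,0,1,1,2,1,0,1]
Step 8: insert xo at [9, 22, 28, 32, 35] -> counters=[1,0,1,0,1,0,1,2,0,1,0,1,1,2,1,1,1,2,0,2,1,2,2,2,0,1,1,1,1,1,0,1,2,0,0,2,1,2,1,0,1]
Step 9: insert wge at [14, 15, 21, 22, 23] -> counters=[1,0,1,0,1,0,1,2,0,1,0,1,1,2,2,2,1,2,0,2,1,3,3,3,0,1,1,1,1,1,0,1,2,0,0,2,1,2,1,0,1]
Step 10: delete a at [4, 12, 13, 16, 17] -> counters=[1,0,1,0,0,0,1,2,0,1,0,1,0,1,2,2,0,1,0,2,1,3,3,3,0,1,1,1,1,1,0,1,2,0,0,2,1,2,1,0,1]
Step 11: delete oox at [17, 21, 26, 29, 40] -> counters=[1,0,1,0,0,0,1,2,0,1,0,1,0,1,2,2,0,0,0,2,1,2,3,3,0,1,0,1,1,0,0,1,2,0,0,2,1,2,1,0,0]
Step 12: delete ab at [13, 20, 31, 37, 38] -> counters=[1,0,1,0,0,0,1,2,0,1,0,1,0,0,2,2,0,0,0,2,0,2,3,3,0,1,0,1,1,0,0,0,2,0,0,2,1,1,0,0,0]
Step 13: insert wge at [14, 15, 21, 22, 23] -> counters=[1,0,1,0,0,0,1,2,0,1,0,1,0,0,3,3,0,0,0,2,0,3,4,4,0,1,0,1,1,0,0,0,2,0,0,2,1,1,0,0,0]
Step 14: insert xo at [9, 22, 28, 32, 35] -> counters=[1,0,1,0,0,0,1,2,0,2,0,1,0,0,3,3,0,0,0,2,0,3,5,4,0,1,0,1,2,0,0,0,3,0,0,3,1,1,0,0,0]
Step 15: insert xo at [9, 22, 28, 32, 35] -> counters=[1,0,1,0,0,0,1,2,0,3,0,1,0,0,3,3,0,0,0,2,0,3,6,4,0,1,0,1,3,0,0,0,4,0,0,4,1,1,0,0,0]
Step 16: insert a at [4, 12, 13, 16, 17] -> counters=[1,0,1,0,1,0,1,2,0,3,0,1,1,1,3,3,1,1,0,2,0,3,6,4,0,1,0,1,3,0,0,0,4,0,0,4,1,1,0,0,0]
Step 17: delete wge at [14, 15, 21, 22, 23] -> counters=[1,0,1,0,1,0,1,2,0,3,0,1,1,1,2,2,1,1,0,2,0,2,5,3,0,1,0,1,3,0,0,0,4,0,0,4,1,1,0,0,0]
Step 18: insert wge at [14, 15, 21, 22, 23] -> counters=[1,0,1,0,1,0,1,2,0,3,0,1,1,1,3,3,1,1,0,2,0,3,6,4,0,1,0,1,3,0,0,0,4,0,0,4,1,1,0,0,0]
Step 19: insert xo at [9, 22, 28, 32, 35] -> counters=[1,0,1,0,1,0,1,2,0,4,0,1,1,1,3,3,1,1,0,2,0,3,7,4,0,1,0,1,4,0,0,0,5,0,0,5,1,1,0,0,0]
Step 20: delete f at [0, 19, 25, 27, 32] -> counters=[0,0,1,0,1,0,1,2,0,4,0,1,1,1,3,3,1,1,0,1,0,3,7,4,0,0,0,0,4,0,0,0,4,0,0,5,1,1,0,0,0]
Step 21: insert f at [0, 19, 25, 27, 32] -> counters=[1,0,1,0,1,0,1,2,0,4,0,1,1,1,3,3,1,1,0,2,0,3,7,4,0,1,0,1,4,0,0,0,5,0,0,5,1,1,0,0,0]
Final counters=[1,0,1,0,1,0,1,2,0,4,0,1,1,1,3,3,1,1,0,2,0,3,7,4,0,1,0,1,4,0,0,0,5,0,0,5,1,1,0,0,0] -> counters[9]=4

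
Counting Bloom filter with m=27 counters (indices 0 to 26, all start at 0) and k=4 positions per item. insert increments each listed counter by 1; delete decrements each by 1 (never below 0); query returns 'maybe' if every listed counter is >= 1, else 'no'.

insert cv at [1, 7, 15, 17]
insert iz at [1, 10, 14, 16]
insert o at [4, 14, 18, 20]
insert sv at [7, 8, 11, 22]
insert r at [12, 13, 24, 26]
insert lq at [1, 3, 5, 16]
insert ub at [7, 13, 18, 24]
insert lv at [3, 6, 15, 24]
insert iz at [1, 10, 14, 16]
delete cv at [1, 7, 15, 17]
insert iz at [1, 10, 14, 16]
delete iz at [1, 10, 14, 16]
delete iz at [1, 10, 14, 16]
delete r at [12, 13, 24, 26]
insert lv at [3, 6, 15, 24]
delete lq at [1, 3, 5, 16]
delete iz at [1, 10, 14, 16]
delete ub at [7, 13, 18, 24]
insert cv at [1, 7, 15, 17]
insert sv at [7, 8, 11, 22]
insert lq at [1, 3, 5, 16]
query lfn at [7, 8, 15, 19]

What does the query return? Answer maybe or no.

Step 1: insert cv at [1, 7, 15, 17] -> counters=[0,1,0,0,0,0,0,1,0,0,0,0,0,0,0,1,0,1,0,0,0,0,0,0,0,0,0]
Step 2: insert iz at [1, 10, 14, 16] -> counters=[0,2,0,0,0,0,0,1,0,0,1,0,0,0,1,1,1,1,0,0,0,0,0,0,0,0,0]
Step 3: insert o at [4, 14, 18, 20] -> counters=[0,2,0,0,1,0,0,1,0,0,1,0,0,0,2,1,1,1,1,0,1,0,0,0,0,0,0]
Step 4: insert sv at [7, 8, 11, 22] -> counters=[0,2,0,0,1,0,0,2,1,0,1,1,0,0,2,1,1,1,1,0,1,0,1,0,0,0,0]
Step 5: insert r at [12, 13, 24, 26] -> counters=[0,2,0,0,1,0,0,2,1,0,1,1,1,1,2,1,1,1,1,0,1,0,1,0,1,0,1]
Step 6: insert lq at [1, 3, 5, 16] -> counters=[0,3,0,1,1,1,0,2,1,0,1,1,1,1,2,1,2,1,1,0,1,0,1,0,1,0,1]
Step 7: insert ub at [7, 13, 18, 24] -> counters=[0,3,0,1,1,1,0,3,1,0,1,1,1,2,2,1,2,1,2,0,1,0,1,0,2,0,1]
Step 8: insert lv at [3, 6, 15, 24] -> counters=[0,3,0,2,1,1,1,3,1,0,1,1,1,2,2,2,2,1,2,0,1,0,1,0,3,0,1]
Step 9: insert iz at [1, 10, 14, 16] -> counters=[0,4,0,2,1,1,1,3,1,0,2,1,1,2,3,2,3,1,2,0,1,0,1,0,3,0,1]
Step 10: delete cv at [1, 7, 15, 17] -> counters=[0,3,0,2,1,1,1,2,1,0,2,1,1,2,3,1,3,0,2,0,1,0,1,0,3,0,1]
Step 11: insert iz at [1, 10, 14, 16] -> counters=[0,4,0,2,1,1,1,2,1,0,3,1,1,2,4,1,4,0,2,0,1,0,1,0,3,0,1]
Step 12: delete iz at [1, 10, 14, 16] -> counters=[0,3,0,2,1,1,1,2,1,0,2,1,1,2,3,1,3,0,2,0,1,0,1,0,3,0,1]
Step 13: delete iz at [1, 10, 14, 16] -> counters=[0,2,0,2,1,1,1,2,1,0,1,1,1,2,2,1,2,0,2,0,1,0,1,0,3,0,1]
Step 14: delete r at [12, 13, 24, 26] -> counters=[0,2,0,2,1,1,1,2,1,0,1,1,0,1,2,1,2,0,2,0,1,0,1,0,2,0,0]
Step 15: insert lv at [3, 6, 15, 24] -> counters=[0,2,0,3,1,1,2,2,1,0,1,1,0,1,2,2,2,0,2,0,1,0,1,0,3,0,0]
Step 16: delete lq at [1, 3, 5, 16] -> counters=[0,1,0,2,1,0,2,2,1,0,1,1,0,1,2,2,1,0,2,0,1,0,1,0,3,0,0]
Step 17: delete iz at [1, 10, 14, 16] -> counters=[0,0,0,2,1,0,2,2,1,0,0,1,0,1,1,2,0,0,2,0,1,0,1,0,3,0,0]
Step 18: delete ub at [7, 13, 18, 24] -> counters=[0,0,0,2,1,0,2,1,1,0,0,1,0,0,1,2,0,0,1,0,1,0,1,0,2,0,0]
Step 19: insert cv at [1, 7, 15, 17] -> counters=[0,1,0,2,1,0,2,2,1,0,0,1,0,0,1,3,0,1,1,0,1,0,1,0,2,0,0]
Step 20: insert sv at [7, 8, 11, 22] -> counters=[0,1,0,2,1,0,2,3,2,0,0,2,0,0,1,3,0,1,1,0,1,0,2,0,2,0,0]
Step 21: insert lq at [1, 3, 5, 16] -> counters=[0,2,0,3,1,1,2,3,2,0,0,2,0,0,1,3,1,1,1,0,1,0,2,0,2,0,0]
Query lfn: check counters[7]=3 counters[8]=2 counters[15]=3 counters[19]=0 -> no

Answer: no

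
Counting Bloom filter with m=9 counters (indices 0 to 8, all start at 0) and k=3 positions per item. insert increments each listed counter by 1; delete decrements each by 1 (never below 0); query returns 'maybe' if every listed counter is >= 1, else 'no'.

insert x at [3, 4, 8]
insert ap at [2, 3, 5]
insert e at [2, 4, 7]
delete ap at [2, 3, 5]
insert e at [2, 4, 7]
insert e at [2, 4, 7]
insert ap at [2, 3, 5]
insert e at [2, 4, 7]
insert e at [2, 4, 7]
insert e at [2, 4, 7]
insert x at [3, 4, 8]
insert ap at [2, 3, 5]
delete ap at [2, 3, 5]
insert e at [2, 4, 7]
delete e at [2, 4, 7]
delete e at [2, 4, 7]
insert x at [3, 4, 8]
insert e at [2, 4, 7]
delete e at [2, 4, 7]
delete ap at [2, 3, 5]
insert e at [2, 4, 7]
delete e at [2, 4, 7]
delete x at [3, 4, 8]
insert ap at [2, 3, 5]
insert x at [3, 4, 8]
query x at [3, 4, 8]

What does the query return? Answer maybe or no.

Step 1: insert x at [3, 4, 8] -> counters=[0,0,0,1,1,0,0,0,1]
Step 2: insert ap at [2, 3, 5] -> counters=[0,0,1,2,1,1,0,0,1]
Step 3: insert e at [2, 4, 7] -> counters=[0,0,2,2,2,1,0,1,1]
Step 4: delete ap at [2, 3, 5] -> counters=[0,0,1,1,2,0,0,1,1]
Step 5: insert e at [2, 4, 7] -> counters=[0,0,2,1,3,0,0,2,1]
Step 6: insert e at [2, 4, 7] -> counters=[0,0,3,1,4,0,0,3,1]
Step 7: insert ap at [2, 3, 5] -> counters=[0,0,4,2,4,1,0,3,1]
Step 8: insert e at [2, 4, 7] -> counters=[0,0,5,2,5,1,0,4,1]
Step 9: insert e at [2, 4, 7] -> counters=[0,0,6,2,6,1,0,5,1]
Step 10: insert e at [2, 4, 7] -> counters=[0,0,7,2,7,1,0,6,1]
Step 11: insert x at [3, 4, 8] -> counters=[0,0,7,3,8,1,0,6,2]
Step 12: insert ap at [2, 3, 5] -> counters=[0,0,8,4,8,2,0,6,2]
Step 13: delete ap at [2, 3, 5] -> counters=[0,0,7,3,8,1,0,6,2]
Step 14: insert e at [2, 4, 7] -> counters=[0,0,8,3,9,1,0,7,2]
Step 15: delete e at [2, 4, 7] -> counters=[0,0,7,3,8,1,0,6,2]
Step 16: delete e at [2, 4, 7] -> counters=[0,0,6,3,7,1,0,5,2]
Step 17: insert x at [3, 4, 8] -> counters=[0,0,6,4,8,1,0,5,3]
Step 18: insert e at [2, 4, 7] -> counters=[0,0,7,4,9,1,0,6,3]
Step 19: delete e at [2, 4, 7] -> counters=[0,0,6,4,8,1,0,5,3]
Step 20: delete ap at [2, 3, 5] -> counters=[0,0,5,3,8,0,0,5,3]
Step 21: insert e at [2, 4, 7] -> counters=[0,0,6,3,9,0,0,6,3]
Step 22: delete e at [2, 4, 7] -> counters=[0,0,5,3,8,0,0,5,3]
Step 23: delete x at [3, 4, 8] -> counters=[0,0,5,2,7,0,0,5,2]
Step 24: insert ap at [2, 3, 5] -> counters=[0,0,6,3,7,1,0,5,2]
Step 25: insert x at [3, 4, 8] -> counters=[0,0,6,4,8,1,0,5,3]
Query x: check counters[3]=4 counters[4]=8 counters[8]=3 -> maybe

Answer: maybe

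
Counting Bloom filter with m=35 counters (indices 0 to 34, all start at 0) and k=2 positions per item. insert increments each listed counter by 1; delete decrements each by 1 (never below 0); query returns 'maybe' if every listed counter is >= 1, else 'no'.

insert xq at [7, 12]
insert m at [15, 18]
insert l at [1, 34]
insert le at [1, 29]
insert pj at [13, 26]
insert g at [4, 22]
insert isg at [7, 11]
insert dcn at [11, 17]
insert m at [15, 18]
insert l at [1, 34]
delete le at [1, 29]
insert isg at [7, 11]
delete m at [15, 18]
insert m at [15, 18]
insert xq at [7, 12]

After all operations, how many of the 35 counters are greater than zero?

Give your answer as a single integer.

Step 1: insert xq at [7, 12] -> counters=[0,0,0,0,0,0,0,1,0,0,0,0,1,0,0,0,0,0,0,0,0,0,0,0,0,0,0,0,0,0,0,0,0,0,0]
Step 2: insert m at [15, 18] -> counters=[0,0,0,0,0,0,0,1,0,0,0,0,1,0,0,1,0,0,1,0,0,0,0,0,0,0,0,0,0,0,0,0,0,0,0]
Step 3: insert l at [1, 34] -> counters=[0,1,0,0,0,0,0,1,0,0,0,0,1,0,0,1,0,0,1,0,0,0,0,0,0,0,0,0,0,0,0,0,0,0,1]
Step 4: insert le at [1, 29] -> counters=[0,2,0,0,0,0,0,1,0,0,0,0,1,0,0,1,0,0,1,0,0,0,0,0,0,0,0,0,0,1,0,0,0,0,1]
Step 5: insert pj at [13, 26] -> counters=[0,2,0,0,0,0,0,1,0,0,0,0,1,1,0,1,0,0,1,0,0,0,0,0,0,0,1,0,0,1,0,0,0,0,1]
Step 6: insert g at [4, 22] -> counters=[0,2,0,0,1,0,0,1,0,0,0,0,1,1,0,1,0,0,1,0,0,0,1,0,0,0,1,0,0,1,0,0,0,0,1]
Step 7: insert isg at [7, 11] -> counters=[0,2,0,0,1,0,0,2,0,0,0,1,1,1,0,1,0,0,1,0,0,0,1,0,0,0,1,0,0,1,0,0,0,0,1]
Step 8: insert dcn at [11, 17] -> counters=[0,2,0,0,1,0,0,2,0,0,0,2,1,1,0,1,0,1,1,0,0,0,1,0,0,0,1,0,0,1,0,0,0,0,1]
Step 9: insert m at [15, 18] -> counters=[0,2,0,0,1,0,0,2,0,0,0,2,1,1,0,2,0,1,2,0,0,0,1,0,0,0,1,0,0,1,0,0,0,0,1]
Step 10: insert l at [1, 34] -> counters=[0,3,0,0,1,0,0,2,0,0,0,2,1,1,0,2,0,1,2,0,0,0,1,0,0,0,1,0,0,1,0,0,0,0,2]
Step 11: delete le at [1, 29] -> counters=[0,2,0,0,1,0,0,2,0,0,0,2,1,1,0,2,0,1,2,0,0,0,1,0,0,0,1,0,0,0,0,0,0,0,2]
Step 12: insert isg at [7, 11] -> counters=[0,2,0,0,1,0,0,3,0,0,0,3,1,1,0,2,0,1,2,0,0,0,1,0,0,0,1,0,0,0,0,0,0,0,2]
Step 13: delete m at [15, 18] -> counters=[0,2,0,0,1,0,0,3,0,0,0,3,1,1,0,1,0,1,1,0,0,0,1,0,0,0,1,0,0,0,0,0,0,0,2]
Step 14: insert m at [15, 18] -> counters=[0,2,0,0,1,0,0,3,0,0,0,3,1,1,0,2,0,1,2,0,0,0,1,0,0,0,1,0,0,0,0,0,0,0,2]
Step 15: insert xq at [7, 12] -> counters=[0,2,0,0,1,0,0,4,0,0,0,3,2,1,0,2,0,1,2,0,0,0,1,0,0,0,1,0,0,0,0,0,0,0,2]
Final counters=[0,2,0,0,1,0,0,4,0,0,0,3,2,1,0,2,0,1,2,0,0,0,1,0,0,0,1,0,0,0,0,0,0,0,2] -> 12 nonzero

Answer: 12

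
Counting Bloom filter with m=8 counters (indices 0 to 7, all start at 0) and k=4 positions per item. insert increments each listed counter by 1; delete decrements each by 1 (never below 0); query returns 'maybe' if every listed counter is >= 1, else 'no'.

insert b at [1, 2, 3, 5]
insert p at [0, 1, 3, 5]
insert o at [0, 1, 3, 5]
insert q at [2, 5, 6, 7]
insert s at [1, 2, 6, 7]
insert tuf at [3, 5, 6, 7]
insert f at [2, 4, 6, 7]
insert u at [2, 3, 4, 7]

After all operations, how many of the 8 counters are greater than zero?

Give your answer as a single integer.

Answer: 8

Derivation:
Step 1: insert b at [1, 2, 3, 5] -> counters=[0,1,1,1,0,1,0,0]
Step 2: insert p at [0, 1, 3, 5] -> counters=[1,2,1,2,0,2,0,0]
Step 3: insert o at [0, 1, 3, 5] -> counters=[2,3,1,3,0,3,0,0]
Step 4: insert q at [2, 5, 6, 7] -> counters=[2,3,2,3,0,4,1,1]
Step 5: insert s at [1, 2, 6, 7] -> counters=[2,4,3,3,0,4,2,2]
Step 6: insert tuf at [3, 5, 6, 7] -> counters=[2,4,3,4,0,5,3,3]
Step 7: insert f at [2, 4, 6, 7] -> counters=[2,4,4,4,1,5,4,4]
Step 8: insert u at [2, 3, 4, 7] -> counters=[2,4,5,5,2,5,4,5]
Final counters=[2,4,5,5,2,5,4,5] -> 8 nonzero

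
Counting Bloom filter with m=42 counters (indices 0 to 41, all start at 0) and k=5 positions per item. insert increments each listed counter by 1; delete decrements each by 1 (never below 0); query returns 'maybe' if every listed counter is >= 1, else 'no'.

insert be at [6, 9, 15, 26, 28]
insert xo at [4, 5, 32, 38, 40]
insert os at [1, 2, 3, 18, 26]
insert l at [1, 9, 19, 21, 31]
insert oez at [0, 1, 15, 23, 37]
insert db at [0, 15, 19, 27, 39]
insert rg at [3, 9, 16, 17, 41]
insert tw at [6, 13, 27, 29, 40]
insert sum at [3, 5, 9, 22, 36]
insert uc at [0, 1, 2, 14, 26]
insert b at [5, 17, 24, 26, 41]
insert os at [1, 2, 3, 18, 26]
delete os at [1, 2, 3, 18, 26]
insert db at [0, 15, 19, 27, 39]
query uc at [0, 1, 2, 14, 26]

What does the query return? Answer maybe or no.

Step 1: insert be at [6, 9, 15, 26, 28] -> counters=[0,0,0,0,0,0,1,0,0,1,0,0,0,0,0,1,0,0,0,0,0,0,0,0,0,0,1,0,1,0,0,0,0,0,0,0,0,0,0,0,0,0]
Step 2: insert xo at [4, 5, 32, 38, 40] -> counters=[0,0,0,0,1,1,1,0,0,1,0,0,0,0,0,1,0,0,0,0,0,0,0,0,0,0,1,0,1,0,0,0,1,0,0,0,0,0,1,0,1,0]
Step 3: insert os at [1, 2, 3, 18, 26] -> counters=[0,1,1,1,1,1,1,0,0,1,0,0,0,0,0,1,0,0,1,0,0,0,0,0,0,0,2,0,1,0,0,0,1,0,0,0,0,0,1,0,1,0]
Step 4: insert l at [1, 9, 19, 21, 31] -> counters=[0,2,1,1,1,1,1,0,0,2,0,0,0,0,0,1,0,0,1,1,0,1,0,0,0,0,2,0,1,0,0,1,1,0,0,0,0,0,1,0,1,0]
Step 5: insert oez at [0, 1, 15, 23, 37] -> counters=[1,3,1,1,1,1,1,0,0,2,0,0,0,0,0,2,0,0,1,1,0,1,0,1,0,0,2,0,1,0,0,1,1,0,0,0,0,1,1,0,1,0]
Step 6: insert db at [0, 15, 19, 27, 39] -> counters=[2,3,1,1,1,1,1,0,0,2,0,0,0,0,0,3,0,0,1,2,0,1,0,1,0,0,2,1,1,0,0,1,1,0,0,0,0,1,1,1,1,0]
Step 7: insert rg at [3, 9, 16, 17, 41] -> counters=[2,3,1,2,1,1,1,0,0,3,0,0,0,0,0,3,1,1,1,2,0,1,0,1,0,0,2,1,1,0,0,1,1,0,0,0,0,1,1,1,1,1]
Step 8: insert tw at [6, 13, 27, 29, 40] -> counters=[2,3,1,2,1,1,2,0,0,3,0,0,0,1,0,3,1,1,1,2,0,1,0,1,0,0,2,2,1,1,0,1,1,0,0,0,0,1,1,1,2,1]
Step 9: insert sum at [3, 5, 9, 22, 36] -> counters=[2,3,1,3,1,2,2,0,0,4,0,0,0,1,0,3,1,1,1,2,0,1,1,1,0,0,2,2,1,1,0,1,1,0,0,0,1,1,1,1,2,1]
Step 10: insert uc at [0, 1, 2, 14, 26] -> counters=[3,4,2,3,1,2,2,0,0,4,0,0,0,1,1,3,1,1,1,2,0,1,1,1,0,0,3,2,1,1,0,1,1,0,0,0,1,1,1,1,2,1]
Step 11: insert b at [5, 17, 24, 26, 41] -> counters=[3,4,2,3,1,3,2,0,0,4,0,0,0,1,1,3,1,2,1,2,0,1,1,1,1,0,4,2,1,1,0,1,1,0,0,0,1,1,1,1,2,2]
Step 12: insert os at [1, 2, 3, 18, 26] -> counters=[3,5,3,4,1,3,2,0,0,4,0,0,0,1,1,3,1,2,2,2,0,1,1,1,1,0,5,2,1,1,0,1,1,0,0,0,1,1,1,1,2,2]
Step 13: delete os at [1, 2, 3, 18, 26] -> counters=[3,4,2,3,1,3,2,0,0,4,0,0,0,1,1,3,1,2,1,2,0,1,1,1,1,0,4,2,1,1,0,1,1,0,0,0,1,1,1,1,2,2]
Step 14: insert db at [0, 15, 19, 27, 39] -> counters=[4,4,2,3,1,3,2,0,0,4,0,0,0,1,1,4,1,2,1,3,0,1,1,1,1,0,4,3,1,1,0,1,1,0,0,0,1,1,1,2,2,2]
Query uc: check counters[0]=4 counters[1]=4 counters[2]=2 counters[14]=1 counters[26]=4 -> maybe

Answer: maybe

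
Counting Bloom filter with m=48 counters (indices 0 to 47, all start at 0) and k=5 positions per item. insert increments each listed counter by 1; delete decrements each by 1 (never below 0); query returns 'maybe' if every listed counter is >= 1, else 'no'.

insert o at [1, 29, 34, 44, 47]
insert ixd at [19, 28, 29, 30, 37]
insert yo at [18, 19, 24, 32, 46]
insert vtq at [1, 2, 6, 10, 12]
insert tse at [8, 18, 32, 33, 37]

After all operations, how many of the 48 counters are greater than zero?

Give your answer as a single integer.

Answer: 19

Derivation:
Step 1: insert o at [1, 29, 34, 44, 47] -> counters=[0,1,0,0,0,0,0,0,0,0,0,0,0,0,0,0,0,0,0,0,0,0,0,0,0,0,0,0,0,1,0,0,0,0,1,0,0,0,0,0,0,0,0,0,1,0,0,1]
Step 2: insert ixd at [19, 28, 29, 30, 37] -> counters=[0,1,0,0,0,0,0,0,0,0,0,0,0,0,0,0,0,0,0,1,0,0,0,0,0,0,0,0,1,2,1,0,0,0,1,0,0,1,0,0,0,0,0,0,1,0,0,1]
Step 3: insert yo at [18, 19, 24, 32, 46] -> counters=[0,1,0,0,0,0,0,0,0,0,0,0,0,0,0,0,0,0,1,2,0,0,0,0,1,0,0,0,1,2,1,0,1,0,1,0,0,1,0,0,0,0,0,0,1,0,1,1]
Step 4: insert vtq at [1, 2, 6, 10, 12] -> counters=[0,2,1,0,0,0,1,0,0,0,1,0,1,0,0,0,0,0,1,2,0,0,0,0,1,0,0,0,1,2,1,0,1,0,1,0,0,1,0,0,0,0,0,0,1,0,1,1]
Step 5: insert tse at [8, 18, 32, 33, 37] -> counters=[0,2,1,0,0,0,1,0,1,0,1,0,1,0,0,0,0,0,2,2,0,0,0,0,1,0,0,0,1,2,1,0,2,1,1,0,0,2,0,0,0,0,0,0,1,0,1,1]
Final counters=[0,2,1,0,0,0,1,0,1,0,1,0,1,0,0,0,0,0,2,2,0,0,0,0,1,0,0,0,1,2,1,0,2,1,1,0,0,2,0,0,0,0,0,0,1,0,1,1] -> 19 nonzero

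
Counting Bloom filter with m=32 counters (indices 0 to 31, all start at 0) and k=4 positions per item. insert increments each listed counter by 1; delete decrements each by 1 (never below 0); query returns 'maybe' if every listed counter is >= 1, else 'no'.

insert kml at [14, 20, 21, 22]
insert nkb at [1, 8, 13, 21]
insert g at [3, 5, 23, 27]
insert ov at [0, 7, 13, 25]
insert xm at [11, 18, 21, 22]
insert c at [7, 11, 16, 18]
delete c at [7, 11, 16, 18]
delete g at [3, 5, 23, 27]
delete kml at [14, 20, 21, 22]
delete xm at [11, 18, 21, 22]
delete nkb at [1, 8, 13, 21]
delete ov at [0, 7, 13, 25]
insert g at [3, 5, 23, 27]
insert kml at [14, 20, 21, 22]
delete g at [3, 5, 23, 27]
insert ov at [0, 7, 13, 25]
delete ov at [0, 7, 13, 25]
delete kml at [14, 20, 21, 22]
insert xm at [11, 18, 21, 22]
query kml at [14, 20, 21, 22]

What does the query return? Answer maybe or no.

Answer: no

Derivation:
Step 1: insert kml at [14, 20, 21, 22] -> counters=[0,0,0,0,0,0,0,0,0,0,0,0,0,0,1,0,0,0,0,0,1,1,1,0,0,0,0,0,0,0,0,0]
Step 2: insert nkb at [1, 8, 13, 21] -> counters=[0,1,0,0,0,0,0,0,1,0,0,0,0,1,1,0,0,0,0,0,1,2,1,0,0,0,0,0,0,0,0,0]
Step 3: insert g at [3, 5, 23, 27] -> counters=[0,1,0,1,0,1,0,0,1,0,0,0,0,1,1,0,0,0,0,0,1,2,1,1,0,0,0,1,0,0,0,0]
Step 4: insert ov at [0, 7, 13, 25] -> counters=[1,1,0,1,0,1,0,1,1,0,0,0,0,2,1,0,0,0,0,0,1,2,1,1,0,1,0,1,0,0,0,0]
Step 5: insert xm at [11, 18, 21, 22] -> counters=[1,1,0,1,0,1,0,1,1,0,0,1,0,2,1,0,0,0,1,0,1,3,2,1,0,1,0,1,0,0,0,0]
Step 6: insert c at [7, 11, 16, 18] -> counters=[1,1,0,1,0,1,0,2,1,0,0,2,0,2,1,0,1,0,2,0,1,3,2,1,0,1,0,1,0,0,0,0]
Step 7: delete c at [7, 11, 16, 18] -> counters=[1,1,0,1,0,1,0,1,1,0,0,1,0,2,1,0,0,0,1,0,1,3,2,1,0,1,0,1,0,0,0,0]
Step 8: delete g at [3, 5, 23, 27] -> counters=[1,1,0,0,0,0,0,1,1,0,0,1,0,2,1,0,0,0,1,0,1,3,2,0,0,1,0,0,0,0,0,0]
Step 9: delete kml at [14, 20, 21, 22] -> counters=[1,1,0,0,0,0,0,1,1,0,0,1,0,2,0,0,0,0,1,0,0,2,1,0,0,1,0,0,0,0,0,0]
Step 10: delete xm at [11, 18, 21, 22] -> counters=[1,1,0,0,0,0,0,1,1,0,0,0,0,2,0,0,0,0,0,0,0,1,0,0,0,1,0,0,0,0,0,0]
Step 11: delete nkb at [1, 8, 13, 21] -> counters=[1,0,0,0,0,0,0,1,0,0,0,0,0,1,0,0,0,0,0,0,0,0,0,0,0,1,0,0,0,0,0,0]
Step 12: delete ov at [0, 7, 13, 25] -> counters=[0,0,0,0,0,0,0,0,0,0,0,0,0,0,0,0,0,0,0,0,0,0,0,0,0,0,0,0,0,0,0,0]
Step 13: insert g at [3, 5, 23, 27] -> counters=[0,0,0,1,0,1,0,0,0,0,0,0,0,0,0,0,0,0,0,0,0,0,0,1,0,0,0,1,0,0,0,0]
Step 14: insert kml at [14, 20, 21, 22] -> counters=[0,0,0,1,0,1,0,0,0,0,0,0,0,0,1,0,0,0,0,0,1,1,1,1,0,0,0,1,0,0,0,0]
Step 15: delete g at [3, 5, 23, 27] -> counters=[0,0,0,0,0,0,0,0,0,0,0,0,0,0,1,0,0,0,0,0,1,1,1,0,0,0,0,0,0,0,0,0]
Step 16: insert ov at [0, 7, 13, 25] -> counters=[1,0,0,0,0,0,0,1,0,0,0,0,0,1,1,0,0,0,0,0,1,1,1,0,0,1,0,0,0,0,0,0]
Step 17: delete ov at [0, 7, 13, 25] -> counters=[0,0,0,0,0,0,0,0,0,0,0,0,0,0,1,0,0,0,0,0,1,1,1,0,0,0,0,0,0,0,0,0]
Step 18: delete kml at [14, 20, 21, 22] -> counters=[0,0,0,0,0,0,0,0,0,0,0,0,0,0,0,0,0,0,0,0,0,0,0,0,0,0,0,0,0,0,0,0]
Step 19: insert xm at [11, 18, 21, 22] -> counters=[0,0,0,0,0,0,0,0,0,0,0,1,0,0,0,0,0,0,1,0,0,1,1,0,0,0,0,0,0,0,0,0]
Query kml: check counters[14]=0 counters[20]=0 counters[21]=1 counters[22]=1 -> no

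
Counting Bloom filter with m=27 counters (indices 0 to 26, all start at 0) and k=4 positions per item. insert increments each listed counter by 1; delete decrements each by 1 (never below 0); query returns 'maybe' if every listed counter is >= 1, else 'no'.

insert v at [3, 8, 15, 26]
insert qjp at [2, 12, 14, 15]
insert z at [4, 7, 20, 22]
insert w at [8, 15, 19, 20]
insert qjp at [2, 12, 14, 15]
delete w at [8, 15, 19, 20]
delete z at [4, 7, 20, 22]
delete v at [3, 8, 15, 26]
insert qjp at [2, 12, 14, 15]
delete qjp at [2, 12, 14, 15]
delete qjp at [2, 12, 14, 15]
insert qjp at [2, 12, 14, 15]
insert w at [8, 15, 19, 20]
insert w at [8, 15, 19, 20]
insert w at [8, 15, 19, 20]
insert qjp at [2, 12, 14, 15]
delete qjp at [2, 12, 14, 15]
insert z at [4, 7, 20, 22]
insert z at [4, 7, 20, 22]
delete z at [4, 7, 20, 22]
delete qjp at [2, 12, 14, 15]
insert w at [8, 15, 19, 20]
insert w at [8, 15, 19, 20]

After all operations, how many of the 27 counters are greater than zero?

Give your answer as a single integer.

Step 1: insert v at [3, 8, 15, 26] -> counters=[0,0,0,1,0,0,0,0,1,0,0,0,0,0,0,1,0,0,0,0,0,0,0,0,0,0,1]
Step 2: insert qjp at [2, 12, 14, 15] -> counters=[0,0,1,1,0,0,0,0,1,0,0,0,1,0,1,2,0,0,0,0,0,0,0,0,0,0,1]
Step 3: insert z at [4, 7, 20, 22] -> counters=[0,0,1,1,1,0,0,1,1,0,0,0,1,0,1,2,0,0,0,0,1,0,1,0,0,0,1]
Step 4: insert w at [8, 15, 19, 20] -> counters=[0,0,1,1,1,0,0,1,2,0,0,0,1,0,1,3,0,0,0,1,2,0,1,0,0,0,1]
Step 5: insert qjp at [2, 12, 14, 15] -> counters=[0,0,2,1,1,0,0,1,2,0,0,0,2,0,2,4,0,0,0,1,2,0,1,0,0,0,1]
Step 6: delete w at [8, 15, 19, 20] -> counters=[0,0,2,1,1,0,0,1,1,0,0,0,2,0,2,3,0,0,0,0,1,0,1,0,0,0,1]
Step 7: delete z at [4, 7, 20, 22] -> counters=[0,0,2,1,0,0,0,0,1,0,0,0,2,0,2,3,0,0,0,0,0,0,0,0,0,0,1]
Step 8: delete v at [3, 8, 15, 26] -> counters=[0,0,2,0,0,0,0,0,0,0,0,0,2,0,2,2,0,0,0,0,0,0,0,0,0,0,0]
Step 9: insert qjp at [2, 12, 14, 15] -> counters=[0,0,3,0,0,0,0,0,0,0,0,0,3,0,3,3,0,0,0,0,0,0,0,0,0,0,0]
Step 10: delete qjp at [2, 12, 14, 15] -> counters=[0,0,2,0,0,0,0,0,0,0,0,0,2,0,2,2,0,0,0,0,0,0,0,0,0,0,0]
Step 11: delete qjp at [2, 12, 14, 15] -> counters=[0,0,1,0,0,0,0,0,0,0,0,0,1,0,1,1,0,0,0,0,0,0,0,0,0,0,0]
Step 12: insert qjp at [2, 12, 14, 15] -> counters=[0,0,2,0,0,0,0,0,0,0,0,0,2,0,2,2,0,0,0,0,0,0,0,0,0,0,0]
Step 13: insert w at [8, 15, 19, 20] -> counters=[0,0,2,0,0,0,0,0,1,0,0,0,2,0,2,3,0,0,0,1,1,0,0,0,0,0,0]
Step 14: insert w at [8, 15, 19, 20] -> counters=[0,0,2,0,0,0,0,0,2,0,0,0,2,0,2,4,0,0,0,2,2,0,0,0,0,0,0]
Step 15: insert w at [8, 15, 19, 20] -> counters=[0,0,2,0,0,0,0,0,3,0,0,0,2,0,2,5,0,0,0,3,3,0,0,0,0,0,0]
Step 16: insert qjp at [2, 12, 14, 15] -> counters=[0,0,3,0,0,0,0,0,3,0,0,0,3,0,3,6,0,0,0,3,3,0,0,0,0,0,0]
Step 17: delete qjp at [2, 12, 14, 15] -> counters=[0,0,2,0,0,0,0,0,3,0,0,0,2,0,2,5,0,0,0,3,3,0,0,0,0,0,0]
Step 18: insert z at [4, 7, 20, 22] -> counters=[0,0,2,0,1,0,0,1,3,0,0,0,2,0,2,5,0,0,0,3,4,0,1,0,0,0,0]
Step 19: insert z at [4, 7, 20, 22] -> counters=[0,0,2,0,2,0,0,2,3,0,0,0,2,0,2,5,0,0,0,3,5,0,2,0,0,0,0]
Step 20: delete z at [4, 7, 20, 22] -> counters=[0,0,2,0,1,0,0,1,3,0,0,0,2,0,2,5,0,0,0,3,4,0,1,0,0,0,0]
Step 21: delete qjp at [2, 12, 14, 15] -> counters=[0,0,1,0,1,0,0,1,3,0,0,0,1,0,1,4,0,0,0,3,4,0,1,0,0,0,0]
Step 22: insert w at [8, 15, 19, 20] -> counters=[0,0,1,0,1,0,0,1,4,0,0,0,1,0,1,5,0,0,0,4,5,0,1,0,0,0,0]
Step 23: insert w at [8, 15, 19, 20] -> counters=[0,0,1,0,1,0,0,1,5,0,0,0,1,0,1,6,0,0,0,5,6,0,1,0,0,0,0]
Final counters=[0,0,1,0,1,0,0,1,5,0,0,0,1,0,1,6,0,0,0,5,6,0,1,0,0,0,0] -> 10 nonzero

Answer: 10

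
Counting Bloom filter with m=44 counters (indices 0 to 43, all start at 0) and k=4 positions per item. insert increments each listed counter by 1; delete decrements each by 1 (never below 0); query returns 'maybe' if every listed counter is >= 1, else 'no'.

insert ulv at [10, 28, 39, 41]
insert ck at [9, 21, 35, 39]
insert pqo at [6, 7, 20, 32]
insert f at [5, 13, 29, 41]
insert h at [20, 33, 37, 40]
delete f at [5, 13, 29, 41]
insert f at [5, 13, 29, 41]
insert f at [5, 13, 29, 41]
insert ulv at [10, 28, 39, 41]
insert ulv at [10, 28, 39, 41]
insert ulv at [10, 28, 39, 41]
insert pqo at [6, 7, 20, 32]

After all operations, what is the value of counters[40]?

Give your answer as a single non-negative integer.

Step 1: insert ulv at [10, 28, 39, 41] -> counters=[0,0,0,0,0,0,0,0,0,0,1,0,0,0,0,0,0,0,0,0,0,0,0,0,0,0,0,0,1,0,0,0,0,0,0,0,0,0,0,1,0,1,0,0]
Step 2: insert ck at [9, 21, 35, 39] -> counters=[0,0,0,0,0,0,0,0,0,1,1,0,0,0,0,0,0,0,0,0,0,1,0,0,0,0,0,0,1,0,0,0,0,0,0,1,0,0,0,2,0,1,0,0]
Step 3: insert pqo at [6, 7, 20, 32] -> counters=[0,0,0,0,0,0,1,1,0,1,1,0,0,0,0,0,0,0,0,0,1,1,0,0,0,0,0,0,1,0,0,0,1,0,0,1,0,0,0,2,0,1,0,0]
Step 4: insert f at [5, 13, 29, 41] -> counters=[0,0,0,0,0,1,1,1,0,1,1,0,0,1,0,0,0,0,0,0,1,1,0,0,0,0,0,0,1,1,0,0,1,0,0,1,0,0,0,2,0,2,0,0]
Step 5: insert h at [20, 33, 37, 40] -> counters=[0,0,0,0,0,1,1,1,0,1,1,0,0,1,0,0,0,0,0,0,2,1,0,0,0,0,0,0,1,1,0,0,1,1,0,1,0,1,0,2,1,2,0,0]
Step 6: delete f at [5, 13, 29, 41] -> counters=[0,0,0,0,0,0,1,1,0,1,1,0,0,0,0,0,0,0,0,0,2,1,0,0,0,0,0,0,1,0,0,0,1,1,0,1,0,1,0,2,1,1,0,0]
Step 7: insert f at [5, 13, 29, 41] -> counters=[0,0,0,0,0,1,1,1,0,1,1,0,0,1,0,0,0,0,0,0,2,1,0,0,0,0,0,0,1,1,0,0,1,1,0,1,0,1,0,2,1,2,0,0]
Step 8: insert f at [5, 13, 29, 41] -> counters=[0,0,0,0,0,2,1,1,0,1,1,0,0,2,0,0,0,0,0,0,2,1,0,0,0,0,0,0,1,2,0,0,1,1,0,1,0,1,0,2,1,3,0,0]
Step 9: insert ulv at [10, 28, 39, 41] -> counters=[0,0,0,0,0,2,1,1,0,1,2,0,0,2,0,0,0,0,0,0,2,1,0,0,0,0,0,0,2,2,0,0,1,1,0,1,0,1,0,3,1,4,0,0]
Step 10: insert ulv at [10, 28, 39, 41] -> counters=[0,0,0,0,0,2,1,1,0,1,3,0,0,2,0,0,0,0,0,0,2,1,0,0,0,0,0,0,3,2,0,0,1,1,0,1,0,1,0,4,1,5,0,0]
Step 11: insert ulv at [10, 28, 39, 41] -> counters=[0,0,0,0,0,2,1,1,0,1,4,0,0,2,0,0,0,0,0,0,2,1,0,0,0,0,0,0,4,2,0,0,1,1,0,1,0,1,0,5,1,6,0,0]
Step 12: insert pqo at [6, 7, 20, 32] -> counters=[0,0,0,0,0,2,2,2,0,1,4,0,0,2,0,0,0,0,0,0,3,1,0,0,0,0,0,0,4,2,0,0,2,1,0,1,0,1,0,5,1,6,0,0]
Final counters=[0,0,0,0,0,2,2,2,0,1,4,0,0,2,0,0,0,0,0,0,3,1,0,0,0,0,0,0,4,2,0,0,2,1,0,1,0,1,0,5,1,6,0,0] -> counters[40]=1

Answer: 1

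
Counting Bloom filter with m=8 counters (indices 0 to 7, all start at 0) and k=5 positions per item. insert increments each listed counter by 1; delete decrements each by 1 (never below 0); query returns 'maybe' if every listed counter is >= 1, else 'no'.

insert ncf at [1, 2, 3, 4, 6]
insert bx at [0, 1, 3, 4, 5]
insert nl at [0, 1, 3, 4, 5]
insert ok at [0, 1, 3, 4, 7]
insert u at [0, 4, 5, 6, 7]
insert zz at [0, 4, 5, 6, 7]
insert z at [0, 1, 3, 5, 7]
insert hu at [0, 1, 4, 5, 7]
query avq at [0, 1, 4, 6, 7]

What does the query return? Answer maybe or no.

Step 1: insert ncf at [1, 2, 3, 4, 6] -> counters=[0,1,1,1,1,0,1,0]
Step 2: insert bx at [0, 1, 3, 4, 5] -> counters=[1,2,1,2,2,1,1,0]
Step 3: insert nl at [0, 1, 3, 4, 5] -> counters=[2,3,1,3,3,2,1,0]
Step 4: insert ok at [0, 1, 3, 4, 7] -> counters=[3,4,1,4,4,2,1,1]
Step 5: insert u at [0, 4, 5, 6, 7] -> counters=[4,4,1,4,5,3,2,2]
Step 6: insert zz at [0, 4, 5, 6, 7] -> counters=[5,4,1,4,6,4,3,3]
Step 7: insert z at [0, 1, 3, 5, 7] -> counters=[6,5,1,5,6,5,3,4]
Step 8: insert hu at [0, 1, 4, 5, 7] -> counters=[7,6,1,5,7,6,3,5]
Query avq: check counters[0]=7 counters[1]=6 counters[4]=7 counters[6]=3 counters[7]=5 -> maybe

Answer: maybe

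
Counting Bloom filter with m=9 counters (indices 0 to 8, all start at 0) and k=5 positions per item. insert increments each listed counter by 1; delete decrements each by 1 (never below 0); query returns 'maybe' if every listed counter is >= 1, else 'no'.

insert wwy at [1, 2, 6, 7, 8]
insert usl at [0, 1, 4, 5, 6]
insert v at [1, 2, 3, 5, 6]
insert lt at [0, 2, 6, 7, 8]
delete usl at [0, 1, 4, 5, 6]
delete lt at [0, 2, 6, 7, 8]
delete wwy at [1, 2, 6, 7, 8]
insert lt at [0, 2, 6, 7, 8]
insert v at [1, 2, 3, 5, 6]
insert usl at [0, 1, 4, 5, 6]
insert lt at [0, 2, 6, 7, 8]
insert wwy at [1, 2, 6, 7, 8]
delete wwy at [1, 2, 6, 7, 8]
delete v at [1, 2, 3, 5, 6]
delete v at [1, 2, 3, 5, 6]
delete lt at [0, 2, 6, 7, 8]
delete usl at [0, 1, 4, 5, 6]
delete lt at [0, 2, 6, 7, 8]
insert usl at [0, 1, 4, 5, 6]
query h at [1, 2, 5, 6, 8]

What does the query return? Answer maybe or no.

Answer: no

Derivation:
Step 1: insert wwy at [1, 2, 6, 7, 8] -> counters=[0,1,1,0,0,0,1,1,1]
Step 2: insert usl at [0, 1, 4, 5, 6] -> counters=[1,2,1,0,1,1,2,1,1]
Step 3: insert v at [1, 2, 3, 5, 6] -> counters=[1,3,2,1,1,2,3,1,1]
Step 4: insert lt at [0, 2, 6, 7, 8] -> counters=[2,3,3,1,1,2,4,2,2]
Step 5: delete usl at [0, 1, 4, 5, 6] -> counters=[1,2,3,1,0,1,3,2,2]
Step 6: delete lt at [0, 2, 6, 7, 8] -> counters=[0,2,2,1,0,1,2,1,1]
Step 7: delete wwy at [1, 2, 6, 7, 8] -> counters=[0,1,1,1,0,1,1,0,0]
Step 8: insert lt at [0, 2, 6, 7, 8] -> counters=[1,1,2,1,0,1,2,1,1]
Step 9: insert v at [1, 2, 3, 5, 6] -> counters=[1,2,3,2,0,2,3,1,1]
Step 10: insert usl at [0, 1, 4, 5, 6] -> counters=[2,3,3,2,1,3,4,1,1]
Step 11: insert lt at [0, 2, 6, 7, 8] -> counters=[3,3,4,2,1,3,5,2,2]
Step 12: insert wwy at [1, 2, 6, 7, 8] -> counters=[3,4,5,2,1,3,6,3,3]
Step 13: delete wwy at [1, 2, 6, 7, 8] -> counters=[3,3,4,2,1,3,5,2,2]
Step 14: delete v at [1, 2, 3, 5, 6] -> counters=[3,2,3,1,1,2,4,2,2]
Step 15: delete v at [1, 2, 3, 5, 6] -> counters=[3,1,2,0,1,1,3,2,2]
Step 16: delete lt at [0, 2, 6, 7, 8] -> counters=[2,1,1,0,1,1,2,1,1]
Step 17: delete usl at [0, 1, 4, 5, 6] -> counters=[1,0,1,0,0,0,1,1,1]
Step 18: delete lt at [0, 2, 6, 7, 8] -> counters=[0,0,0,0,0,0,0,0,0]
Step 19: insert usl at [0, 1, 4, 5, 6] -> counters=[1,1,0,0,1,1,1,0,0]
Query h: check counters[1]=1 counters[2]=0 counters[5]=1 counters[6]=1 counters[8]=0 -> no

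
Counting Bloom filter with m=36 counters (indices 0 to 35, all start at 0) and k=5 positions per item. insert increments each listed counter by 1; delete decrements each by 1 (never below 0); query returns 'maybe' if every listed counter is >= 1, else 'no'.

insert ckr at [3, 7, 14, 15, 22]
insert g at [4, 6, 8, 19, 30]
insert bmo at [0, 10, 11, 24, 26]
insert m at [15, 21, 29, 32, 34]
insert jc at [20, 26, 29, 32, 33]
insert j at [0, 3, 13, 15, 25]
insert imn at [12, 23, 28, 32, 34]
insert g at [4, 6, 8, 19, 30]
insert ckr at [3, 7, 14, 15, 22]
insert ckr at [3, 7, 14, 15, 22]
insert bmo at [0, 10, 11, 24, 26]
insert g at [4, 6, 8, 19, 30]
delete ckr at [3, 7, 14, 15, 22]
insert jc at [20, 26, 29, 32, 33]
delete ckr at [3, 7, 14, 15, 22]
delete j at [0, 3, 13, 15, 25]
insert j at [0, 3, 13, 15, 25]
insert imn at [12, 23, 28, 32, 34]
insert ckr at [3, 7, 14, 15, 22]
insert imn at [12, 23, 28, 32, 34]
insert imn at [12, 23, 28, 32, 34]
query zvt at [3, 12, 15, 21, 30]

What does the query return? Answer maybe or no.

Step 1: insert ckr at [3, 7, 14, 15, 22] -> counters=[0,0,0,1,0,0,0,1,0,0,0,0,0,0,1,1,0,0,0,0,0,0,1,0,0,0,0,0,0,0,0,0,0,0,0,0]
Step 2: insert g at [4, 6, 8, 19, 30] -> counters=[0,0,0,1,1,0,1,1,1,0,0,0,0,0,1,1,0,0,0,1,0,0,1,0,0,0,0,0,0,0,1,0,0,0,0,0]
Step 3: insert bmo at [0, 10, 11, 24, 26] -> counters=[1,0,0,1,1,0,1,1,1,0,1,1,0,0,1,1,0,0,0,1,0,0,1,0,1,0,1,0,0,0,1,0,0,0,0,0]
Step 4: insert m at [15, 21, 29, 32, 34] -> counters=[1,0,0,1,1,0,1,1,1,0,1,1,0,0,1,2,0,0,0,1,0,1,1,0,1,0,1,0,0,1,1,0,1,0,1,0]
Step 5: insert jc at [20, 26, 29, 32, 33] -> counters=[1,0,0,1,1,0,1,1,1,0,1,1,0,0,1,2,0,0,0,1,1,1,1,0,1,0,2,0,0,2,1,0,2,1,1,0]
Step 6: insert j at [0, 3, 13, 15, 25] -> counters=[2,0,0,2,1,0,1,1,1,0,1,1,0,1,1,3,0,0,0,1,1,1,1,0,1,1,2,0,0,2,1,0,2,1,1,0]
Step 7: insert imn at [12, 23, 28, 32, 34] -> counters=[2,0,0,2,1,0,1,1,1,0,1,1,1,1,1,3,0,0,0,1,1,1,1,1,1,1,2,0,1,2,1,0,3,1,2,0]
Step 8: insert g at [4, 6, 8, 19, 30] -> counters=[2,0,0,2,2,0,2,1,2,0,1,1,1,1,1,3,0,0,0,2,1,1,1,1,1,1,2,0,1,2,2,0,3,1,2,0]
Step 9: insert ckr at [3, 7, 14, 15, 22] -> counters=[2,0,0,3,2,0,2,2,2,0,1,1,1,1,2,4,0,0,0,2,1,1,2,1,1,1,2,0,1,2,2,0,3,1,2,0]
Step 10: insert ckr at [3, 7, 14, 15, 22] -> counters=[2,0,0,4,2,0,2,3,2,0,1,1,1,1,3,5,0,0,0,2,1,1,3,1,1,1,2,0,1,2,2,0,3,1,2,0]
Step 11: insert bmo at [0, 10, 11, 24, 26] -> counters=[3,0,0,4,2,0,2,3,2,0,2,2,1,1,3,5,0,0,0,2,1,1,3,1,2,1,3,0,1,2,2,0,3,1,2,0]
Step 12: insert g at [4, 6, 8, 19, 30] -> counters=[3,0,0,4,3,0,3,3,3,0,2,2,1,1,3,5,0,0,0,3,1,1,3,1,2,1,3,0,1,2,3,0,3,1,2,0]
Step 13: delete ckr at [3, 7, 14, 15, 22] -> counters=[3,0,0,3,3,0,3,2,3,0,2,2,1,1,2,4,0,0,0,3,1,1,2,1,2,1,3,0,1,2,3,0,3,1,2,0]
Step 14: insert jc at [20, 26, 29, 32, 33] -> counters=[3,0,0,3,3,0,3,2,3,0,2,2,1,1,2,4,0,0,0,3,2,1,2,1,2,1,4,0,1,3,3,0,4,2,2,0]
Step 15: delete ckr at [3, 7, 14, 15, 22] -> counters=[3,0,0,2,3,0,3,1,3,0,2,2,1,1,1,3,0,0,0,3,2,1,1,1,2,1,4,0,1,3,3,0,4,2,2,0]
Step 16: delete j at [0, 3, 13, 15, 25] -> counters=[2,0,0,1,3,0,3,1,3,0,2,2,1,0,1,2,0,0,0,3,2,1,1,1,2,0,4,0,1,3,3,0,4,2,2,0]
Step 17: insert j at [0, 3, 13, 15, 25] -> counters=[3,0,0,2,3,0,3,1,3,0,2,2,1,1,1,3,0,0,0,3,2,1,1,1,2,1,4,0,1,3,3,0,4,2,2,0]
Step 18: insert imn at [12, 23, 28, 32, 34] -> counters=[3,0,0,2,3,0,3,1,3,0,2,2,2,1,1,3,0,0,0,3,2,1,1,2,2,1,4,0,2,3,3,0,5,2,3,0]
Step 19: insert ckr at [3, 7, 14, 15, 22] -> counters=[3,0,0,3,3,0,3,2,3,0,2,2,2,1,2,4,0,0,0,3,2,1,2,2,2,1,4,0,2,3,3,0,5,2,3,0]
Step 20: insert imn at [12, 23, 28, 32, 34] -> counters=[3,0,0,3,3,0,3,2,3,0,2,2,3,1,2,4,0,0,0,3,2,1,2,3,2,1,4,0,3,3,3,0,6,2,4,0]
Step 21: insert imn at [12, 23, 28, 32, 34] -> counters=[3,0,0,3,3,0,3,2,3,0,2,2,4,1,2,4,0,0,0,3,2,1,2,4,2,1,4,0,4,3,3,0,7,2,5,0]
Query zvt: check counters[3]=3 counters[12]=4 counters[15]=4 counters[21]=1 counters[30]=3 -> maybe

Answer: maybe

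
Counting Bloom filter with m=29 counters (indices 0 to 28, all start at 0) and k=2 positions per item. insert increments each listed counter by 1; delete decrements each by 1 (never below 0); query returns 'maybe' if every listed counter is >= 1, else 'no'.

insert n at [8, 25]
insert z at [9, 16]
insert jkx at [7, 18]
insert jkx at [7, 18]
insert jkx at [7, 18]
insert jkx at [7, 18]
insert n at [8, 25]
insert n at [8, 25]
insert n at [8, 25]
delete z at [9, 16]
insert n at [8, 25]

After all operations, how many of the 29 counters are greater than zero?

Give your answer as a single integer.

Step 1: insert n at [8, 25] -> counters=[0,0,0,0,0,0,0,0,1,0,0,0,0,0,0,0,0,0,0,0,0,0,0,0,0,1,0,0,0]
Step 2: insert z at [9, 16] -> counters=[0,0,0,0,0,0,0,0,1,1,0,0,0,0,0,0,1,0,0,0,0,0,0,0,0,1,0,0,0]
Step 3: insert jkx at [7, 18] -> counters=[0,0,0,0,0,0,0,1,1,1,0,0,0,0,0,0,1,0,1,0,0,0,0,0,0,1,0,0,0]
Step 4: insert jkx at [7, 18] -> counters=[0,0,0,0,0,0,0,2,1,1,0,0,0,0,0,0,1,0,2,0,0,0,0,0,0,1,0,0,0]
Step 5: insert jkx at [7, 18] -> counters=[0,0,0,0,0,0,0,3,1,1,0,0,0,0,0,0,1,0,3,0,0,0,0,0,0,1,0,0,0]
Step 6: insert jkx at [7, 18] -> counters=[0,0,0,0,0,0,0,4,1,1,0,0,0,0,0,0,1,0,4,0,0,0,0,0,0,1,0,0,0]
Step 7: insert n at [8, 25] -> counters=[0,0,0,0,0,0,0,4,2,1,0,0,0,0,0,0,1,0,4,0,0,0,0,0,0,2,0,0,0]
Step 8: insert n at [8, 25] -> counters=[0,0,0,0,0,0,0,4,3,1,0,0,0,0,0,0,1,0,4,0,0,0,0,0,0,3,0,0,0]
Step 9: insert n at [8, 25] -> counters=[0,0,0,0,0,0,0,4,4,1,0,0,0,0,0,0,1,0,4,0,0,0,0,0,0,4,0,0,0]
Step 10: delete z at [9, 16] -> counters=[0,0,0,0,0,0,0,4,4,0,0,0,0,0,0,0,0,0,4,0,0,0,0,0,0,4,0,0,0]
Step 11: insert n at [8, 25] -> counters=[0,0,0,0,0,0,0,4,5,0,0,0,0,0,0,0,0,0,4,0,0,0,0,0,0,5,0,0,0]
Final counters=[0,0,0,0,0,0,0,4,5,0,0,0,0,0,0,0,0,0,4,0,0,0,0,0,0,5,0,0,0] -> 4 nonzero

Answer: 4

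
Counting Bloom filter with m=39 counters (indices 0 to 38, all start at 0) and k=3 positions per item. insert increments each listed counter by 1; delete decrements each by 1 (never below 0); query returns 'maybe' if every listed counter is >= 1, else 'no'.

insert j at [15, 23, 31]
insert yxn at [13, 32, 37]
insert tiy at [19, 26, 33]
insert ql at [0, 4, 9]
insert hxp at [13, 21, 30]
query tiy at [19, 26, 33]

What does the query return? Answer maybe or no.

Step 1: insert j at [15, 23, 31] -> counters=[0,0,0,0,0,0,0,0,0,0,0,0,0,0,0,1,0,0,0,0,0,0,0,1,0,0,0,0,0,0,0,1,0,0,0,0,0,0,0]
Step 2: insert yxn at [13, 32, 37] -> counters=[0,0,0,0,0,0,0,0,0,0,0,0,0,1,0,1,0,0,0,0,0,0,0,1,0,0,0,0,0,0,0,1,1,0,0,0,0,1,0]
Step 3: insert tiy at [19, 26, 33] -> counters=[0,0,0,0,0,0,0,0,0,0,0,0,0,1,0,1,0,0,0,1,0,0,0,1,0,0,1,0,0,0,0,1,1,1,0,0,0,1,0]
Step 4: insert ql at [0, 4, 9] -> counters=[1,0,0,0,1,0,0,0,0,1,0,0,0,1,0,1,0,0,0,1,0,0,0,1,0,0,1,0,0,0,0,1,1,1,0,0,0,1,0]
Step 5: insert hxp at [13, 21, 30] -> counters=[1,0,0,0,1,0,0,0,0,1,0,0,0,2,0,1,0,0,0,1,0,1,0,1,0,0,1,0,0,0,1,1,1,1,0,0,0,1,0]
Query tiy: check counters[19]=1 counters[26]=1 counters[33]=1 -> maybe

Answer: maybe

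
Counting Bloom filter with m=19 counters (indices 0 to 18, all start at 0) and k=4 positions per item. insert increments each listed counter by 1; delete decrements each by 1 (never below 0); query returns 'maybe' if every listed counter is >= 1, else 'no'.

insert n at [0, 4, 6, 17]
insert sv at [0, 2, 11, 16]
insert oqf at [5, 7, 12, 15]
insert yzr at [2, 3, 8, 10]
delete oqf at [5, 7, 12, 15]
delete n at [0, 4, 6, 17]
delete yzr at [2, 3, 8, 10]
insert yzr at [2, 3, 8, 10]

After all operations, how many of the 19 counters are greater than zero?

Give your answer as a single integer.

Answer: 7

Derivation:
Step 1: insert n at [0, 4, 6, 17] -> counters=[1,0,0,0,1,0,1,0,0,0,0,0,0,0,0,0,0,1,0]
Step 2: insert sv at [0, 2, 11, 16] -> counters=[2,0,1,0,1,0,1,0,0,0,0,1,0,0,0,0,1,1,0]
Step 3: insert oqf at [5, 7, 12, 15] -> counters=[2,0,1,0,1,1,1,1,0,0,0,1,1,0,0,1,1,1,0]
Step 4: insert yzr at [2, 3, 8, 10] -> counters=[2,0,2,1,1,1,1,1,1,0,1,1,1,0,0,1,1,1,0]
Step 5: delete oqf at [5, 7, 12, 15] -> counters=[2,0,2,1,1,0,1,0,1,0,1,1,0,0,0,0,1,1,0]
Step 6: delete n at [0, 4, 6, 17] -> counters=[1,0,2,1,0,0,0,0,1,0,1,1,0,0,0,0,1,0,0]
Step 7: delete yzr at [2, 3, 8, 10] -> counters=[1,0,1,0,0,0,0,0,0,0,0,1,0,0,0,0,1,0,0]
Step 8: insert yzr at [2, 3, 8, 10] -> counters=[1,0,2,1,0,0,0,0,1,0,1,1,0,0,0,0,1,0,0]
Final counters=[1,0,2,1,0,0,0,0,1,0,1,1,0,0,0,0,1,0,0] -> 7 nonzero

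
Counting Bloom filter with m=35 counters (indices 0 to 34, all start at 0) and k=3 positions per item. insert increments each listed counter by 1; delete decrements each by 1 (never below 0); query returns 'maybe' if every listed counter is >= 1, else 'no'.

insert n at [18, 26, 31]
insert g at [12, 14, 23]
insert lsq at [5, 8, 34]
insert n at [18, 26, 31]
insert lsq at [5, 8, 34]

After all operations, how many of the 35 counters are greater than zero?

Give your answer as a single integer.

Answer: 9

Derivation:
Step 1: insert n at [18, 26, 31] -> counters=[0,0,0,0,0,0,0,0,0,0,0,0,0,0,0,0,0,0,1,0,0,0,0,0,0,0,1,0,0,0,0,1,0,0,0]
Step 2: insert g at [12, 14, 23] -> counters=[0,0,0,0,0,0,0,0,0,0,0,0,1,0,1,0,0,0,1,0,0,0,0,1,0,0,1,0,0,0,0,1,0,0,0]
Step 3: insert lsq at [5, 8, 34] -> counters=[0,0,0,0,0,1,0,0,1,0,0,0,1,0,1,0,0,0,1,0,0,0,0,1,0,0,1,0,0,0,0,1,0,0,1]
Step 4: insert n at [18, 26, 31] -> counters=[0,0,0,0,0,1,0,0,1,0,0,0,1,0,1,0,0,0,2,0,0,0,0,1,0,0,2,0,0,0,0,2,0,0,1]
Step 5: insert lsq at [5, 8, 34] -> counters=[0,0,0,0,0,2,0,0,2,0,0,0,1,0,1,0,0,0,2,0,0,0,0,1,0,0,2,0,0,0,0,2,0,0,2]
Final counters=[0,0,0,0,0,2,0,0,2,0,0,0,1,0,1,0,0,0,2,0,0,0,0,1,0,0,2,0,0,0,0,2,0,0,2] -> 9 nonzero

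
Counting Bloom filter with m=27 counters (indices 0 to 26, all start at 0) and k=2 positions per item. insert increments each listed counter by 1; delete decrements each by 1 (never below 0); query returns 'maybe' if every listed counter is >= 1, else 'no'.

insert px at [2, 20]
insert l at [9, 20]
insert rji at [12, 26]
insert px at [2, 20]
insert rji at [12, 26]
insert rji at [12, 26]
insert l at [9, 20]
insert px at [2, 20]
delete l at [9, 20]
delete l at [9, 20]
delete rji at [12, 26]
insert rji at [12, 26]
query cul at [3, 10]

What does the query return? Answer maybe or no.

Answer: no

Derivation:
Step 1: insert px at [2, 20] -> counters=[0,0,1,0,0,0,0,0,0,0,0,0,0,0,0,0,0,0,0,0,1,0,0,0,0,0,0]
Step 2: insert l at [9, 20] -> counters=[0,0,1,0,0,0,0,0,0,1,0,0,0,0,0,0,0,0,0,0,2,0,0,0,0,0,0]
Step 3: insert rji at [12, 26] -> counters=[0,0,1,0,0,0,0,0,0,1,0,0,1,0,0,0,0,0,0,0,2,0,0,0,0,0,1]
Step 4: insert px at [2, 20] -> counters=[0,0,2,0,0,0,0,0,0,1,0,0,1,0,0,0,0,0,0,0,3,0,0,0,0,0,1]
Step 5: insert rji at [12, 26] -> counters=[0,0,2,0,0,0,0,0,0,1,0,0,2,0,0,0,0,0,0,0,3,0,0,0,0,0,2]
Step 6: insert rji at [12, 26] -> counters=[0,0,2,0,0,0,0,0,0,1,0,0,3,0,0,0,0,0,0,0,3,0,0,0,0,0,3]
Step 7: insert l at [9, 20] -> counters=[0,0,2,0,0,0,0,0,0,2,0,0,3,0,0,0,0,0,0,0,4,0,0,0,0,0,3]
Step 8: insert px at [2, 20] -> counters=[0,0,3,0,0,0,0,0,0,2,0,0,3,0,0,0,0,0,0,0,5,0,0,0,0,0,3]
Step 9: delete l at [9, 20] -> counters=[0,0,3,0,0,0,0,0,0,1,0,0,3,0,0,0,0,0,0,0,4,0,0,0,0,0,3]
Step 10: delete l at [9, 20] -> counters=[0,0,3,0,0,0,0,0,0,0,0,0,3,0,0,0,0,0,0,0,3,0,0,0,0,0,3]
Step 11: delete rji at [12, 26] -> counters=[0,0,3,0,0,0,0,0,0,0,0,0,2,0,0,0,0,0,0,0,3,0,0,0,0,0,2]
Step 12: insert rji at [12, 26] -> counters=[0,0,3,0,0,0,0,0,0,0,0,0,3,0,0,0,0,0,0,0,3,0,0,0,0,0,3]
Query cul: check counters[3]=0 counters[10]=0 -> no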